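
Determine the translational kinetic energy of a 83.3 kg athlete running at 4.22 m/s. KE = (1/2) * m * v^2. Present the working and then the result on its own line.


KE = 0.5 * m * v^2
= 0.5 * 83.3 * 4.22^2
= 0.5 * 83.3 * 17.8084
= 741.72 J

741.72 J


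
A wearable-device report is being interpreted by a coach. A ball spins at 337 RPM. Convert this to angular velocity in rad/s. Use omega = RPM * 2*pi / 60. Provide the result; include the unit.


omega = 337 * 2 * pi / 60
= 337 * 6.28318531 / 60
= 2117.433 / 60
= 35.291 rad/s

35.291 rad/s


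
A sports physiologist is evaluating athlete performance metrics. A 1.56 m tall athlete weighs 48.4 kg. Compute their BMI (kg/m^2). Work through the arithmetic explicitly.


height^2 = 2.4336 m^2
BMI = 48.4 / 2.4336 = 19.89 kg/m^2

19.89 kg/m^2


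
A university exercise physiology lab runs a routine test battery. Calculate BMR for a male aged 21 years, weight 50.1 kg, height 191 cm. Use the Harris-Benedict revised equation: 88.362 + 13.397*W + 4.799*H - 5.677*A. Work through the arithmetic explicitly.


Substituting values:
W term = 13.397 * 50.1 = 671.1897
H term = 4.799 * 191 = 916.609
A term = 5.677 * 21 = 119.217
BMR = 1556.94 kcal/day

1556.94 kcal/day


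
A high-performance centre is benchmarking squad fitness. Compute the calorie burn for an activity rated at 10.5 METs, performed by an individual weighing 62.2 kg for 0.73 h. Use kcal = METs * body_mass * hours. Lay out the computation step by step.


Product of METs and mass = 10.5 * 62.2 = 653.1
Total kcal = 653.1 * 0.73 = 476.76 kcal

476.76 kcal


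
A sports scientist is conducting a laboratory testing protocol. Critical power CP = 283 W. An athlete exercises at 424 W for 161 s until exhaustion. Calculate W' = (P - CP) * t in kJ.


P - CP = 424 - 283 = 141 W
W' = 141 * 161 = 22701 J
= 22701 / 1000 = 22.701 kJ

22.701 kJ


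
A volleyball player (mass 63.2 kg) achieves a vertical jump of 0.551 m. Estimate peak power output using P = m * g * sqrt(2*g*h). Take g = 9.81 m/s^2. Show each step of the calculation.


2 * g * h = 2 * 9.81 * 0.551 = 10.81062
sqrt(10.81062) = 3.287951 m/s
P = 63.2 * 9.81 * 3.287951 = 2038.5 W

2038.5 W


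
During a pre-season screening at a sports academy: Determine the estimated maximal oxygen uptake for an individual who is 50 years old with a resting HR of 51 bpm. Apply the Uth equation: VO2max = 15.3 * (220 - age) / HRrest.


HRmax = 220 - 50 = 170
VO2max = 15.3 * (170 / 51)
= 15.3 * 3.3333
= 51.0 mL/kg/min

51.0 mL/kg/min


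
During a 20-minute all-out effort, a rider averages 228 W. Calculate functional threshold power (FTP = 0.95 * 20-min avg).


FTP = 0.95 * 228
= 216.6 W

216.6 W


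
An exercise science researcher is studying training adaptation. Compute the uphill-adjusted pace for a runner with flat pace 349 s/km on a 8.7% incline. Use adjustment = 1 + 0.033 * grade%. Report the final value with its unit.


Adjustment factor = 1 + 0.033 * 8.7 = 1.2871
Grade-adjusted pace = 349 * 1.2871 = 449.2 s/km

449.2 s/km


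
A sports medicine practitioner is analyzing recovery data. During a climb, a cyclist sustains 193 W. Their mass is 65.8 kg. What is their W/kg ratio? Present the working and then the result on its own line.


Power-to-weight = 193 W / 65.8 kg
= 2.933 W/kg

2.933 W/kg


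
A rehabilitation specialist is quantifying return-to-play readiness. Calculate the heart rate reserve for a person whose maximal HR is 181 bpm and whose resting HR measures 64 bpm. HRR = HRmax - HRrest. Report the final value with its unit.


HRmax = 181 bpm
HRrest = 64 bpm
HRR = 181 - 64 = 117 bpm

117 bpm


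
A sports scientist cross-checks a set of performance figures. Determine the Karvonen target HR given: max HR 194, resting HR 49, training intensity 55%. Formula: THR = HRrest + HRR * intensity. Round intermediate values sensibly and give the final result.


HRR = HRmax - HRrest = 194 - 49 = 145
THR = 49 + 145 * 0.55
= 128.75 bpm

128.75 bpm


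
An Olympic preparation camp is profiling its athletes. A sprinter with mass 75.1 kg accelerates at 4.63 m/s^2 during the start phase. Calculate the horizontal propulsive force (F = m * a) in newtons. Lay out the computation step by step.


F = m * a
= 75.1 * 4.63
= 347.71 N

347.71 N


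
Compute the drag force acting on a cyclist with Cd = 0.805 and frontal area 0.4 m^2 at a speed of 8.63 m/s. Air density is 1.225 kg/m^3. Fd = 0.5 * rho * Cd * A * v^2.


Step 1: v^2 = 74.4769
Step 2: Fd = 0.5 * 1.225 * 0.805 * 0.4 * 74.4769
= 14.689 N

14.689 N


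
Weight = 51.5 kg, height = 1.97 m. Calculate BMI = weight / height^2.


height^2 = 1.97^2 = 3.8809
BMI = 51.5 / 3.8809 = 13.27 kg/m^2

13.27 kg/m^2


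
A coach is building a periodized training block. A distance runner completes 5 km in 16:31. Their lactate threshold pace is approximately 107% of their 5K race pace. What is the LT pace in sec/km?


Convert to seconds: 16 min 31 s = 991 s
Pace per km = 991 / 5 = 198.2 s/km
LT pace = 198.2 * 1.07 = 212.07 s/km

212.07 s/km


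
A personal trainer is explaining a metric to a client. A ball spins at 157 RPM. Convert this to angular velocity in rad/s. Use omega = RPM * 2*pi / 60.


omega = 157 * 2 * pi / 60
= 157 * 6.28318531 / 60
= 986.46 / 60
= 16.441 rad/s

16.441 rad/s


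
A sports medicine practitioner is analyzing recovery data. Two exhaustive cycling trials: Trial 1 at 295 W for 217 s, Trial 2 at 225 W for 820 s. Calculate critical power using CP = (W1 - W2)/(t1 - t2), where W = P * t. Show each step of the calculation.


W1 = 295 * 217 = 64015 J
W2 = 225 * 820 = 184500 J
CP = (64015 - 184500) / (217 - 820)
= -120485 / -603
= 199.81 W

199.81 W


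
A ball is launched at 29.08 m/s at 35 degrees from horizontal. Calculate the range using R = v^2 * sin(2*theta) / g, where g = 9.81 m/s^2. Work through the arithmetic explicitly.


sin(2 * 35) = sin(70) = 0.939693
v^2 = 29.08^2 = 845.6464
R = 845.6464 * 0.939693 / 9.81
= 81.004 m

81.004 m


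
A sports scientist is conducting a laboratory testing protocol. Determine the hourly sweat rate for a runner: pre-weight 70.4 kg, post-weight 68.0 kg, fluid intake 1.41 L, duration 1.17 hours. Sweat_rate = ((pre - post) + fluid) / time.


Mass lost = 70.4 - 68.0 = 2.4 kg
Add fluid consumed: 2.4 + 1.41 = 3.81 L total sweat
Sweat rate = 3.81 / 1.17 = 3.256 L/h

3.256 L/h


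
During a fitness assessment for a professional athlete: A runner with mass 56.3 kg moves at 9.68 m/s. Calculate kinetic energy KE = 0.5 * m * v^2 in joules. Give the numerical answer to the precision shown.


v^2 = 9.68^2 = 93.7024
KE = 0.5 * 56.3 * 93.7024
= 2637.72 J

2637.72 J


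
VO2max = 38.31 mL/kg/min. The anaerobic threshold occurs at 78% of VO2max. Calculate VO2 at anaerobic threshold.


AT fraction = 78 / 100 = 0.78
AT VO2 = 38.31 * 0.78
= 29.88 mL/kg/min

29.88 mL/kg/min


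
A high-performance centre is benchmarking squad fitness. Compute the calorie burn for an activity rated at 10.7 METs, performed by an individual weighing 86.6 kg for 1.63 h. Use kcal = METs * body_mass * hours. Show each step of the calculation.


Product of METs and mass = 10.7 * 86.6 = 926.62
Total kcal = 926.62 * 1.63 = 1510.39 kcal

1510.39 kcal


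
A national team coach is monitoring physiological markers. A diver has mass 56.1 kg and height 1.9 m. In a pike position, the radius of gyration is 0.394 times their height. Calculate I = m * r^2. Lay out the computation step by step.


r = 0.394 * 1.9 = 0.7486 m
I = m * r^2 = 56.1 * 0.560402 = 31.439 kg*m^2

31.439 kg*m^2


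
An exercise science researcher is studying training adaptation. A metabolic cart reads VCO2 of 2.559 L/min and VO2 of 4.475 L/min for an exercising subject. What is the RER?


RER = VCO2 / VO2 = 2.559 / 4.475 = 0.5718

0.5718


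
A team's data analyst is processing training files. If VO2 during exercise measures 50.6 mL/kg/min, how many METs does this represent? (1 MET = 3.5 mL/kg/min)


METs = VO2 / 3.5 = 50.6 / 3.5 = 14.46

14.46 METs


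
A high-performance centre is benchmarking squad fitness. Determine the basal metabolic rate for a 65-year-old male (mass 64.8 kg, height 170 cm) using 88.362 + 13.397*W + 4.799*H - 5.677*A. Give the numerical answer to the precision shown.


BMR = 88.362 + 13.397*64.8 + 4.799*170 - 5.677*65
= 1403.31 kcal/day

1403.31 kcal/day


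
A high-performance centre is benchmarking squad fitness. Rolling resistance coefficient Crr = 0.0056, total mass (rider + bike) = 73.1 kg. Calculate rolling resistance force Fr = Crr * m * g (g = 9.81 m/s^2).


Fr = Crr * m * g
= 0.0056 * 73.1 * 9.81
= 4.016 N

4.016 N


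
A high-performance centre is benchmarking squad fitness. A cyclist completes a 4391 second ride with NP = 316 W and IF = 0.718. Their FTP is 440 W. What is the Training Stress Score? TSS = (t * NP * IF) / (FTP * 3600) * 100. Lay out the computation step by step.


t * NP * IF = 4391 * 316 * 0.718 = 996265.208
FTP * 3600 = 1584000
TSS = (996265.208 / 1584000) * 100 = 62.9

62.9 TSS


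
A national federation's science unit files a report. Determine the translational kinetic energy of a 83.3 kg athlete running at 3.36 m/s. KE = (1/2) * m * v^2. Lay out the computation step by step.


KE = 0.5 * m * v^2
= 0.5 * 83.3 * 3.36^2
= 0.5 * 83.3 * 11.2896
= 470.21 J

470.21 J


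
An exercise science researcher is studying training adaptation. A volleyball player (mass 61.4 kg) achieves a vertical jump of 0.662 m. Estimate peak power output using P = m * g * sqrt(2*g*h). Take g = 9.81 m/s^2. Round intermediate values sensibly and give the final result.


2 * g * h = 2 * 9.81 * 0.662 = 12.98844
sqrt(12.98844) = 3.603948 m/s
P = 61.4 * 9.81 * 3.603948 = 2170.78 W

2170.78 W


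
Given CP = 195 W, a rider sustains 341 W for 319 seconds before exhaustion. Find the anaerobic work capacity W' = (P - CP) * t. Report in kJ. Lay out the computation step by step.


Excess power = 341 - 195 = 146 W
Work above CP = 146 * 319 = 46574 J
W' = 46.574 kJ

46.574 kJ


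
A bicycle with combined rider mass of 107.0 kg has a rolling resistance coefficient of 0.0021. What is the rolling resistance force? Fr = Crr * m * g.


Fr = 0.0021 * 107.0 * 9.81
= 0.2247 * 9.81
= 2.204 N

2.204 N


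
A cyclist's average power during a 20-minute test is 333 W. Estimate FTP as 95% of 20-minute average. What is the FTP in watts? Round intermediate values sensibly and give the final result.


FTP = 20-min power * 0.95
= 333 * 0.95
= 316.35 W

316.35 W


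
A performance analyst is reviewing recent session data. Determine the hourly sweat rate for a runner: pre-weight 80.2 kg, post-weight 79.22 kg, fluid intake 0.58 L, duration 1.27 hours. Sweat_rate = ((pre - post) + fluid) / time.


Mass lost = 80.2 - 79.22 = 0.98 kg
Add fluid consumed: 0.98 + 0.58 = 1.56 L total sweat
Sweat rate = 1.56 / 1.27 = 1.228 L/h

1.228 L/h


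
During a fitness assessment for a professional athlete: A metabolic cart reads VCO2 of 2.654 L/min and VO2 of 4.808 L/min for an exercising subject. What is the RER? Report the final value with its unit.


RER = VCO2 / VO2 = 2.654 / 4.808 = 0.552

0.552


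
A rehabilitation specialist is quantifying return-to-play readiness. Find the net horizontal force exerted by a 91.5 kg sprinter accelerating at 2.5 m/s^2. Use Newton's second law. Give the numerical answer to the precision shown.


Newton's second law: F = m * a
F = 91.5 * 2.5 = 228.75 N

228.75 N


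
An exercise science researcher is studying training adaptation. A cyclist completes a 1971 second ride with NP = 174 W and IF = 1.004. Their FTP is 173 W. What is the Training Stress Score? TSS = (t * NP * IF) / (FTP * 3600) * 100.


t * NP * IF = 1971 * 174 * 1.004 = 344325.816
FTP * 3600 = 622800
TSS = (344325.816 / 622800) * 100 = 55.29

55.29 TSS


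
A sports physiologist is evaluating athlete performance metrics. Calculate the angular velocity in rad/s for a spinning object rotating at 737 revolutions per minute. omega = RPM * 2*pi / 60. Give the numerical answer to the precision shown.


omega = RPM * 2*pi / 60
= 737 * 6.28318531 / 60
= 77.178 rad/s

77.178 rad/s


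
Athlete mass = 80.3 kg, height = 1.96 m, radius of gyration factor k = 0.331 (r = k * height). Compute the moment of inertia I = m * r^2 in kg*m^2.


r = k * height = 0.331 * 1.96 = 0.64876 m
r^2 = 0.64876^2 = 0.42089
I = 80.3 * 0.42089 = 33.797 kg*m^2

33.797 kg*m^2


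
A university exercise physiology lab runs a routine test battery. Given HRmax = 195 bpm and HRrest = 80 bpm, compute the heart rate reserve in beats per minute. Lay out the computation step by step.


Heart rate reserve = maximum HR minus resting HR
HRR = 195 - 80 = 115 bpm

115 bpm


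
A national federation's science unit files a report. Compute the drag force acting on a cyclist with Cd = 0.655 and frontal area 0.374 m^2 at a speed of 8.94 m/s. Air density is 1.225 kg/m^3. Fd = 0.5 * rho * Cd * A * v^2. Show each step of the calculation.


Step 1: v^2 = 79.9236
Step 2: Fd = 0.5 * 1.225 * 0.655 * 0.374 * 79.9236
= 11.992 N

11.992 N


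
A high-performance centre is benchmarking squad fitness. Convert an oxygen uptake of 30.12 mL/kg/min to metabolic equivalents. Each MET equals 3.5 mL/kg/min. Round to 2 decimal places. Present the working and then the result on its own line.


One MET = 3.5 mL/kg/min
Number of METs = 30.12 / 3.5
= 8.61 METs

8.61 METs


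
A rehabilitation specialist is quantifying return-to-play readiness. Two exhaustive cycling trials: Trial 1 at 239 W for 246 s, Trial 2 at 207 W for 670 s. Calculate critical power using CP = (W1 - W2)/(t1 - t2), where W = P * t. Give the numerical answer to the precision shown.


W1 = 239 * 246 = 58794 J
W2 = 207 * 670 = 138690 J
CP = (58794 - 138690) / (246 - 670)
= -79896 / -424
= 188.43 W

188.43 W


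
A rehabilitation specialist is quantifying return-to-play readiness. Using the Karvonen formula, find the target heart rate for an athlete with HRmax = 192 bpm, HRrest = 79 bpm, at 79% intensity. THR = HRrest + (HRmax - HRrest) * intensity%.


HRR = 192 - 79 = 113
THR = 79 + 113 * 0.79
= 79 + 89.27
= 168.27 bpm

168.27 bpm


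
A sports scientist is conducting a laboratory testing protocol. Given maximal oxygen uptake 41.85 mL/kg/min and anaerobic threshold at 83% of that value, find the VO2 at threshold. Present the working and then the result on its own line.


Percentage as decimal = 0.83
VO2 at AT = 41.85 * 0.83 = 34.74 mL/kg/min

34.74 mL/kg/min


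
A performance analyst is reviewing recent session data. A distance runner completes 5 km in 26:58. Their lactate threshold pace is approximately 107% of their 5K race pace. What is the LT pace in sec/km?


Convert to seconds: 26 min 58 s = 1618 s
Pace per km = 1618 / 5 = 323.6 s/km
LT pace = 323.6 * 1.07 = 346.25 s/km

346.25 s/km


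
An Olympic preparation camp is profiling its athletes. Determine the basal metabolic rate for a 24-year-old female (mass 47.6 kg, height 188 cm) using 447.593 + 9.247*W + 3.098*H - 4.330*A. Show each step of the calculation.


BMR = 447.593 + 9.247*47.6 + 3.098*188 - 4.330*24
= 1366.25 kcal/day

1366.25 kcal/day


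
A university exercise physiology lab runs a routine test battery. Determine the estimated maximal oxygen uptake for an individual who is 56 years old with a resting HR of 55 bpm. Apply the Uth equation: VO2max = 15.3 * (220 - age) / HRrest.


HRmax = 220 - 56 = 164
VO2max = 15.3 * (164 / 55)
= 15.3 * 2.9818
= 45.62 mL/kg/min

45.62 mL/kg/min


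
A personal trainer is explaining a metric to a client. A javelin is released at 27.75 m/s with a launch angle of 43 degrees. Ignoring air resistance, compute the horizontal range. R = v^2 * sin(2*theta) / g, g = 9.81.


Launch speed squared = 770.0625
sin(2 * 43 deg) = 0.997564
Range = 770.0625 * 0.997564 / 9.81
= 78.306 m

78.306 m


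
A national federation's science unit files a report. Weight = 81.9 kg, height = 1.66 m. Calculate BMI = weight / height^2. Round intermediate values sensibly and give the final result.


height^2 = 1.66^2 = 2.7556
BMI = 81.9 / 2.7556 = 29.72 kg/m^2

29.72 kg/m^2


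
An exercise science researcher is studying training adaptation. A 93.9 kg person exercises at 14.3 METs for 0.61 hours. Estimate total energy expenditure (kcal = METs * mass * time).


Energy = METs * mass(kg) * time(h)
= 14.3 * 93.9 * 0.61
= 819.09 kcal

819.09 kcal


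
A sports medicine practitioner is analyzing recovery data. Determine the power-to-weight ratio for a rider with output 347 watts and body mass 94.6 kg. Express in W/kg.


P/W = 347 / 94.6 = 3.668 W/kg

3.668 W/kg


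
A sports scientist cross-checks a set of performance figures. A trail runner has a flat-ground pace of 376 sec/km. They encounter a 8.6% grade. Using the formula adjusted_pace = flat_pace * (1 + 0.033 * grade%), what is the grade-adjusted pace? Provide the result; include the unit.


Grade factor = 1 + 0.033 * 8.6 = 1.2838
Adjusted = 376 * 1.2838 = 482.71 sec/km

482.71 s/km


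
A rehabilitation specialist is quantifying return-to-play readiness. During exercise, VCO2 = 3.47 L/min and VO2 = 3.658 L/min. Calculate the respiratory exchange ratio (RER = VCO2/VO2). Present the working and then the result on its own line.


RER = VCO2 / VO2
= 3.47 / 3.658
= 0.9486

0.9486


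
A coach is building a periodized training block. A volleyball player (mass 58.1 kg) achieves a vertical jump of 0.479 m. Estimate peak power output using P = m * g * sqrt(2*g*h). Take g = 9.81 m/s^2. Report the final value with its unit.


2 * g * h = 2 * 9.81 * 0.479 = 9.39798
sqrt(9.39798) = 3.065612 m/s
P = 58.1 * 9.81 * 3.065612 = 1747.28 W

1747.28 W


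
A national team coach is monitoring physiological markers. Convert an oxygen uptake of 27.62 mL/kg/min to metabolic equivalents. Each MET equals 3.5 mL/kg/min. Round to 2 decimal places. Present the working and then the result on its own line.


One MET = 3.5 mL/kg/min
Number of METs = 27.62 / 3.5
= 7.89 METs

7.89 METs


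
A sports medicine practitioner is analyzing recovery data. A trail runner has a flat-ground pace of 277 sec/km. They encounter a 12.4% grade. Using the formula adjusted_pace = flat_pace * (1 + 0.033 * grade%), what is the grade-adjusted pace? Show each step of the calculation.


Grade factor = 1 + 0.033 * 12.4 = 1.4092
Adjusted = 277 * 1.4092 = 390.35 sec/km

390.35 s/km


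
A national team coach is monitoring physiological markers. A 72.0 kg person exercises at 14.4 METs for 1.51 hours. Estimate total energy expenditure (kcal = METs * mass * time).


Energy = METs * mass(kg) * time(h)
= 14.4 * 72.0 * 1.51
= 1565.57 kcal

1565.57 kcal


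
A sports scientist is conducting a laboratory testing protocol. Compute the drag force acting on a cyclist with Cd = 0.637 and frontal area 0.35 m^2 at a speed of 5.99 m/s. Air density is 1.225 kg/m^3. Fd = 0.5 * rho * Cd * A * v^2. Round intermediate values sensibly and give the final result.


Step 1: v^2 = 35.8801
Step 2: Fd = 0.5 * 1.225 * 0.637 * 0.35 * 35.8801
= 4.9 N

4.9 N


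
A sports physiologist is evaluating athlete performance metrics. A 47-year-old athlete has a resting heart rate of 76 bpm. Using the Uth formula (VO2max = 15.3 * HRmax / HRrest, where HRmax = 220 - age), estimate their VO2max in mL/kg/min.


HRmax = 220 - 47 = 173 bpm
Ratio = HRmax / HRrest = 173 / 76 = 2.2763
VO2max = 15.3 * 2.2763 = 34.83 mL/kg/min

34.83 mL/kg/min


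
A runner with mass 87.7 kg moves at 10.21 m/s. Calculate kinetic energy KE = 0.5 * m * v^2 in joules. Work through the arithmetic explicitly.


v^2 = 10.21^2 = 104.2441
KE = 0.5 * 87.7 * 104.2441
= 4571.1 J

4571.1 J


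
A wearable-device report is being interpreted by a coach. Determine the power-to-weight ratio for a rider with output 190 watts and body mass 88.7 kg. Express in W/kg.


P/W = 190 / 88.7 = 2.142 W/kg

2.142 W/kg


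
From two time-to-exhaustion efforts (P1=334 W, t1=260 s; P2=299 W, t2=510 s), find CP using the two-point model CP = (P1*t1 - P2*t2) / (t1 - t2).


Work in trial 1 = 86840 J
Work in trial 2 = 152490 J
Delta work = -65650 J
Delta time = -250 s
CP = -65650 / -250 = 262.6 W

262.6 W


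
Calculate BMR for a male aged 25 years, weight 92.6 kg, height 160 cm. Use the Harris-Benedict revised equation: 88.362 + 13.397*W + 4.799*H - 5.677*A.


Substituting values:
W term = 13.397 * 92.6 = 1240.5622
H term = 4.799 * 160 = 767.84
A term = 5.677 * 25 = 141.925
BMR = 1954.84 kcal/day

1954.84 kcal/day


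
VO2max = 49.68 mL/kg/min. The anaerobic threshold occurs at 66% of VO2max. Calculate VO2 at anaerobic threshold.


AT fraction = 66 / 100 = 0.66
AT VO2 = 49.68 * 0.66
= 32.79 mL/kg/min

32.79 mL/kg/min


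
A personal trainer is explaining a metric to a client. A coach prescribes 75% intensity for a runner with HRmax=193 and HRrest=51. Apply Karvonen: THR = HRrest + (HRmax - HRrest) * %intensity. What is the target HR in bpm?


Heart rate reserve = 193 - 51 = 142
Intensity fraction = 75 / 100 = 0.75
THR = 51 + 142 * 0.75 = 157.5 bpm

157.5 bpm


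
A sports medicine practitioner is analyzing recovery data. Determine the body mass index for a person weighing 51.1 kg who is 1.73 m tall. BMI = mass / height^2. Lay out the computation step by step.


BMI = mass / height^2
= 51.1 / 1.73^2
= 51.1 / 2.9929
= 17.07 kg/m^2

17.07 kg/m^2


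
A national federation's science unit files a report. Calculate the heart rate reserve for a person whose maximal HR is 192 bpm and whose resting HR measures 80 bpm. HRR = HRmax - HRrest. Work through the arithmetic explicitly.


HRmax = 192 bpm
HRrest = 80 bpm
HRR = 192 - 80 = 112 bpm

112 bpm


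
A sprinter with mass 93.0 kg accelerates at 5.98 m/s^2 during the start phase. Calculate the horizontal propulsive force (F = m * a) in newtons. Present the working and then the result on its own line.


F = m * a
= 93.0 * 5.98
= 556.14 N

556.14 N


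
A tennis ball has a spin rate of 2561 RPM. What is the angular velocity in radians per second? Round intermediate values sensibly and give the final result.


Convert RPM to rad/s: multiply by 2*pi and divide by 60
omega = 2561 * 2 * pi / 60
= 268.187 rad/s

268.187 rad/s


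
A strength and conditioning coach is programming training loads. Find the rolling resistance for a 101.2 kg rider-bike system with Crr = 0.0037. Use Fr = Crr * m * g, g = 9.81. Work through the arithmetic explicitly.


m * g = 101.2 * 9.81 = 992.772 N
Fr = 0.0037 * 992.772 = 3.673 N

3.673 N


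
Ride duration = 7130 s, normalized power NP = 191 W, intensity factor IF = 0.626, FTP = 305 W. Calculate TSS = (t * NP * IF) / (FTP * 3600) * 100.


Numerator = 7130 * 191 * 0.626 = 852505.58
Denominator = 305 * 3600 = 1098000
TSS = 852505.58 / 1098000 * 100
= 77.64

77.64 TSS


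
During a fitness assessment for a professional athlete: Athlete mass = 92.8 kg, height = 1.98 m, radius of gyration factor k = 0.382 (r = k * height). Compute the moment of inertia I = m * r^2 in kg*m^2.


r = k * height = 0.382 * 1.98 = 0.75636 m
r^2 = 0.75636^2 = 0.57208
I = 92.8 * 0.57208 = 53.089 kg*m^2

53.089 kg*m^2


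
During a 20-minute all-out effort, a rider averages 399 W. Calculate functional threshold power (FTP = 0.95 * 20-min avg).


FTP = 0.95 * 399
= 379.05 W

379.05 W


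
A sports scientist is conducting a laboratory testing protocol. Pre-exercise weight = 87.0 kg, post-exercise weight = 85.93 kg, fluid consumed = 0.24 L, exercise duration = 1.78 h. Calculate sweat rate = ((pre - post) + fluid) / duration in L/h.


Weight loss = 87.0 - 85.93 = 1.07 kg (approx L)
Total sweat = 1.07 + 0.24 = 1.31 L
Sweat rate = 1.31 / 1.78 = 0.736 L/h

0.736 L/h


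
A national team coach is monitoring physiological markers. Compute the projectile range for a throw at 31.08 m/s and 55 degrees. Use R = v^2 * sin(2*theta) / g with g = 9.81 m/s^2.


Two times the angle = 110 degrees
sin(110) = 0.939693
R = 965.9664 * 0.939693 / 9.81 = 92.529 m

92.529 m


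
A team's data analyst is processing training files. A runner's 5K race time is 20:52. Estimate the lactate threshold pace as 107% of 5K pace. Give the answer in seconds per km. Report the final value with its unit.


Total race time = 20*60 + 52 = 1252 seconds
5K pace = 1252 / 5 = 250.4 sec/km
LT pace = 250.4 * 1.07 = 267.93 sec/km

267.93 s/km


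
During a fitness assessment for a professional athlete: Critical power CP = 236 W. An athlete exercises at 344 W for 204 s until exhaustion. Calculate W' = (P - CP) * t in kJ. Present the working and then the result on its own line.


P - CP = 344 - 236 = 108 W
W' = 108 * 204 = 22032 J
= 22032 / 1000 = 22.032 kJ

22.032 kJ


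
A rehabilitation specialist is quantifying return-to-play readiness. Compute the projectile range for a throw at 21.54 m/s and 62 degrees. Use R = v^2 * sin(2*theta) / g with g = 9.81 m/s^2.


Two times the angle = 124 degrees
sin(124) = 0.829038
R = 463.9716 * 0.829038 / 9.81 = 39.21 m

39.21 m


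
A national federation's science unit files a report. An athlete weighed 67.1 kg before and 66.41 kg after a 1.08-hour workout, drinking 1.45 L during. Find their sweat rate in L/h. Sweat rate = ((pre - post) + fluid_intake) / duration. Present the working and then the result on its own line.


Body mass change = 0.69 kg
Total sweat loss = 0.69 + 1.45 = 2.14 L
Rate = 2.14 / 1.08 = 1.981 L/h

1.981 L/h


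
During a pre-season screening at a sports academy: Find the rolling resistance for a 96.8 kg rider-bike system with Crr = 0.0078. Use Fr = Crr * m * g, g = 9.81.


m * g = 96.8 * 9.81 = 949.608 N
Fr = 0.0078 * 949.608 = 7.407 N

7.407 N


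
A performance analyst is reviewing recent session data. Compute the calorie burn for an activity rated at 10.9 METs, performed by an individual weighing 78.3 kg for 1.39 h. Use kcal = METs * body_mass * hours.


Product of METs and mass = 10.9 * 78.3 = 853.47
Total kcal = 853.47 * 1.39 = 1186.32 kcal

1186.32 kcal


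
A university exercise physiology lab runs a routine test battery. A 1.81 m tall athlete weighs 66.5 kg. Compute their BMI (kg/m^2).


height^2 = 3.2761 m^2
BMI = 66.5 / 3.2761 = 20.3 kg/m^2

20.3 kg/m^2


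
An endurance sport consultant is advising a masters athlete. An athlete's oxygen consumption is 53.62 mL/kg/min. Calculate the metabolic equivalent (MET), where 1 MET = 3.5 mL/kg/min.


MET = VO2 / 3.5
= 53.62 / 3.5
= 15.32 METs

15.32 METs


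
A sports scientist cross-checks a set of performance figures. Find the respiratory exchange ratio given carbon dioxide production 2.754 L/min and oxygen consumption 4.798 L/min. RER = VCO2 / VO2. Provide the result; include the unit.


VCO2 = 2.754 L/min
VO2 = 4.798 L/min
RER = 2.754 / 4.798 = 0.574

0.574


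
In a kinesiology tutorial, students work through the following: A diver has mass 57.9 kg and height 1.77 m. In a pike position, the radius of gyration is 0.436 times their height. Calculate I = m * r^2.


r = 0.436 * 1.77 = 0.77172 m
I = m * r^2 = 57.9 * 0.595552 = 34.482 kg*m^2

34.482 kg*m^2


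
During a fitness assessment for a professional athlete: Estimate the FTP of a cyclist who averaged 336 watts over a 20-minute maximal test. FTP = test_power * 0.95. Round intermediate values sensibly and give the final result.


FTP = 336 * 0.95 = 319.2 W

319.2 W


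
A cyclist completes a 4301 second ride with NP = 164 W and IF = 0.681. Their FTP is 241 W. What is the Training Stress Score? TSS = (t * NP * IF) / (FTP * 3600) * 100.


t * NP * IF = 4301 * 164 * 0.681 = 480352.884
FTP * 3600 = 867600
TSS = (480352.884 / 867600) * 100 = 55.37

55.37 TSS


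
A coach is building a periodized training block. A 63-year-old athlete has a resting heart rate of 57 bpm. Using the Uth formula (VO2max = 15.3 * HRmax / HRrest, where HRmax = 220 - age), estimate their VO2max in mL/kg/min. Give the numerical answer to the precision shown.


HRmax = 220 - 63 = 157 bpm
Ratio = HRmax / HRrest = 157 / 57 = 2.7544
VO2max = 15.3 * 2.7544 = 42.14 mL/kg/min

42.14 mL/kg/min


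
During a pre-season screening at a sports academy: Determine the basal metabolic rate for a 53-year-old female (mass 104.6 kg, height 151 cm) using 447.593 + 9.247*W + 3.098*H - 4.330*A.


BMR = 447.593 + 9.247*104.6 + 3.098*151 - 4.330*53
= 1653.14 kcal/day

1653.14 kcal/day


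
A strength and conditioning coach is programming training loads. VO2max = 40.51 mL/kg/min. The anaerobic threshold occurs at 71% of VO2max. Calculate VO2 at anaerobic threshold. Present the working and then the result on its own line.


AT fraction = 71 / 100 = 0.71
AT VO2 = 40.51 * 0.71
= 28.76 mL/kg/min

28.76 mL/kg/min


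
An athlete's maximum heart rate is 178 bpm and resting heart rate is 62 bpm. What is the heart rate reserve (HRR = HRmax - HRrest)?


HRR = HRmax - HRrest
= 178 - 62
= 116 bpm

116 bpm


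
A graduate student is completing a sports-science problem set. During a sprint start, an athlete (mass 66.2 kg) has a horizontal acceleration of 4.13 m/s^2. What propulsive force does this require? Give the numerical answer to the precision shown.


Propulsive force = mass * acceleration
= 66.2 kg * 4.13 m/s^2
= 273.41 N

273.41 N


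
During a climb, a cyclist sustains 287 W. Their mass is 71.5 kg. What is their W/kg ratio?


Power-to-weight = 287 W / 71.5 kg
= 4.014 W/kg

4.014 W/kg


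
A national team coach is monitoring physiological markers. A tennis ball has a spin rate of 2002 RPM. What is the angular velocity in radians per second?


Convert RPM to rad/s: multiply by 2*pi and divide by 60
omega = 2002 * 2 * pi / 60
= 209.649 rad/s

209.649 rad/s


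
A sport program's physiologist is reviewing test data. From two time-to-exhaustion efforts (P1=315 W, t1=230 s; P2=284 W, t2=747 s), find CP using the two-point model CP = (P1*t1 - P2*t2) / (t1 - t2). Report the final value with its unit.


Work in trial 1 = 72450 J
Work in trial 2 = 212148 J
Delta work = -139698 J
Delta time = -517 s
CP = -139698 / -517 = 270.21 W

270.21 W


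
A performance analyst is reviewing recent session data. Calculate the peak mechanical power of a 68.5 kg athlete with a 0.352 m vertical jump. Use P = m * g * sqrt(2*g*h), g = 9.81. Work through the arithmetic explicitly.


First, sqrt(2gh) = sqrt(2 * 9.81 * 0.352)
= sqrt(6.90624) = 2.627973 m/s
Power = 68.5 * 9.81 * 2.627973 = 1765.96 W

1765.96 W


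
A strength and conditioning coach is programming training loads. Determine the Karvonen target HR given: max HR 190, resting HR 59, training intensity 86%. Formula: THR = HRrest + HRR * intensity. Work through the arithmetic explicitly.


HRR = HRmax - HRrest = 190 - 59 = 131
THR = 59 + 131 * 0.86
= 171.66 bpm

171.66 bpm


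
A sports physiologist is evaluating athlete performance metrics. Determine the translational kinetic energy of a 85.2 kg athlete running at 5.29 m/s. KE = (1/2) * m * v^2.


KE = 0.5 * m * v^2
= 0.5 * 85.2 * 5.29^2
= 0.5 * 85.2 * 27.9841
= 1192.12 J

1192.12 J


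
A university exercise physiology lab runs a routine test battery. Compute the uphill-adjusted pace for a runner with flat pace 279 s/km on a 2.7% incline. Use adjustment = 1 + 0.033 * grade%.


Adjustment factor = 1 + 0.033 * 2.7 = 1.0891
Grade-adjusted pace = 279 * 1.0891 = 303.86 s/km

303.86 s/km


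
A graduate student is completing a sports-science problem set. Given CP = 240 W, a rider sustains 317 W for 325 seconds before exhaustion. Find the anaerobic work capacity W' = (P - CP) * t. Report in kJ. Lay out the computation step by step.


Excess power = 317 - 240 = 77 W
Work above CP = 77 * 325 = 25025 J
W' = 25.025 kJ

25.025 kJ


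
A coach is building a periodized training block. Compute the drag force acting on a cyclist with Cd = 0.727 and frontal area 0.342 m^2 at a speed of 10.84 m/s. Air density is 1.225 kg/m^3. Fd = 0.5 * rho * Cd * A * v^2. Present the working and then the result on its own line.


Step 1: v^2 = 117.5056
Step 2: Fd = 0.5 * 1.225 * 0.727 * 0.342 * 117.5056
= 17.895 N

17.895 N


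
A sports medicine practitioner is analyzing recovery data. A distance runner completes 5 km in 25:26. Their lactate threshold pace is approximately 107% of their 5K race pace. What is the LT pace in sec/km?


Convert to seconds: 25 min 26 s = 1526 s
Pace per km = 1526 / 5 = 305.2 s/km
LT pace = 305.2 * 1.07 = 326.56 s/km

326.56 s/km


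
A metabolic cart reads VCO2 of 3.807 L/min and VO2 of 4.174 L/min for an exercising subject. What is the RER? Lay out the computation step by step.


RER = VCO2 / VO2 = 3.807 / 4.174 = 0.9121

0.9121


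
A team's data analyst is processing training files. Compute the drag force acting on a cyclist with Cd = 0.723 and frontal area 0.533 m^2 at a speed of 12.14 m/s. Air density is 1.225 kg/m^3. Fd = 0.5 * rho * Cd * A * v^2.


Step 1: v^2 = 147.3796
Step 2: Fd = 0.5 * 1.225 * 0.723 * 0.533 * 147.3796
= 34.786 N

34.786 N


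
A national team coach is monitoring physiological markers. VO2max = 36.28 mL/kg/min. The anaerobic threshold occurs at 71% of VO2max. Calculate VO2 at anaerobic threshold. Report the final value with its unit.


AT fraction = 71 / 100 = 0.71
AT VO2 = 36.28 * 0.71
= 25.76 mL/kg/min

25.76 mL/kg/min


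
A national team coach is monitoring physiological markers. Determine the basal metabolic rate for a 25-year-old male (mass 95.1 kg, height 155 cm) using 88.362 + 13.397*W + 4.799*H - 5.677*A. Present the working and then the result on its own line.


BMR = 88.362 + 13.397*95.1 + 4.799*155 - 5.677*25
= 1964.34 kcal/day

1964.34 kcal/day


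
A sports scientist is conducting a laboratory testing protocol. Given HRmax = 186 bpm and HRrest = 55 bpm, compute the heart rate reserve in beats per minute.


Heart rate reserve = maximum HR minus resting HR
HRR = 186 - 55 = 131 bpm

131 bpm


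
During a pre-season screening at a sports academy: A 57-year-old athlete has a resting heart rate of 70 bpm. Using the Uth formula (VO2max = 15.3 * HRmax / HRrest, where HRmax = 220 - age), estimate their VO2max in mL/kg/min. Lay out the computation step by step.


HRmax = 220 - 57 = 163 bpm
Ratio = HRmax / HRrest = 163 / 70 = 2.3286
VO2max = 15.3 * 2.3286 = 35.63 mL/kg/min

35.63 mL/kg/min


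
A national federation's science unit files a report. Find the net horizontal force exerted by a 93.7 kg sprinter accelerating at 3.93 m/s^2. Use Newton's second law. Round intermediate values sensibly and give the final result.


Newton's second law: F = m * a
F = 93.7 * 3.93 = 368.24 N

368.24 N


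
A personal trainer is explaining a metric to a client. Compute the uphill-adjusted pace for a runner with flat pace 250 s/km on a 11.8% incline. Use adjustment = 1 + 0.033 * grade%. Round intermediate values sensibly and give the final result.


Adjustment factor = 1 + 0.033 * 11.8 = 1.3894
Grade-adjusted pace = 250 * 1.3894 = 347.35 s/km

347.35 s/km


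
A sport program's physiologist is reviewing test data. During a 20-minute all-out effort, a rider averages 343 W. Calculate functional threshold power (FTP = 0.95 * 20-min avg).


FTP = 0.95 * 343
= 325.85 W

325.85 W


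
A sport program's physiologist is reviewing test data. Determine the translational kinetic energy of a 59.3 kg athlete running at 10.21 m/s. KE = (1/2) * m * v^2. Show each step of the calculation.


KE = 0.5 * m * v^2
= 0.5 * 59.3 * 10.21^2
= 0.5 * 59.3 * 104.2441
= 3090.84 J

3090.84 J


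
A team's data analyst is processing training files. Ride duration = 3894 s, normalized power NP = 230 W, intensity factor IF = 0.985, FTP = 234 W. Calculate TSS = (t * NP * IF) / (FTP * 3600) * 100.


Numerator = 3894 * 230 * 0.985 = 882185.7
Denominator = 234 * 3600 = 842400
TSS = 882185.7 / 842400 * 100
= 104.72

104.72 TSS


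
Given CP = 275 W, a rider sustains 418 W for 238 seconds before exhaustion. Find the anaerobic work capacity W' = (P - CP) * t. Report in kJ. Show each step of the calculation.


Excess power = 418 - 275 = 143 W
Work above CP = 143 * 238 = 34034 J
W' = 34.034 kJ

34.034 kJ


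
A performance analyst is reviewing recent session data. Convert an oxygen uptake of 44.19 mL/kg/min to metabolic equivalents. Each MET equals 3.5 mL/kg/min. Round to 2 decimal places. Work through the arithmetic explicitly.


One MET = 3.5 mL/kg/min
Number of METs = 44.19 / 3.5
= 12.63 METs

12.63 METs


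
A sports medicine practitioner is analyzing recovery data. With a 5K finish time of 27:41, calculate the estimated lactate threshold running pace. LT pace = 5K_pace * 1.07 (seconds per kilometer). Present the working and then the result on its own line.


Race duration = 1661 s for 5 km
Average pace = 1661 / 5 = 332.2 s/km
LT pace = 332.2 * 1.07
= 355.45 s/km

355.45 s/km


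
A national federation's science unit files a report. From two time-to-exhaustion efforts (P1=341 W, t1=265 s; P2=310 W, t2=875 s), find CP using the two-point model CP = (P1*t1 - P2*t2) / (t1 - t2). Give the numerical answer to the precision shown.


Work in trial 1 = 90365 J
Work in trial 2 = 271250 J
Delta work = -180885 J
Delta time = -610 s
CP = -180885 / -610 = 296.53 W

296.53 W


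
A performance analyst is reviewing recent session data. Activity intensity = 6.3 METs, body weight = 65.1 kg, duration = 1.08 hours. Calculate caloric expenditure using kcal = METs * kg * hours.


kcal = 6.3 * 65.1 * 1.08
= 410.13 * 1.08
= 442.94 kcal

442.94 kcal


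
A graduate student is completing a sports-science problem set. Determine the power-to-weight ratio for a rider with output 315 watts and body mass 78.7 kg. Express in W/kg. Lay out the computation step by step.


P/W = 315 / 78.7 = 4.003 W/kg

4.003 W/kg


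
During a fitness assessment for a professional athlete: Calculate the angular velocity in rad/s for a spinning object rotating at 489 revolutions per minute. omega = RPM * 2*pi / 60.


omega = RPM * 2*pi / 60
= 489 * 6.28318531 / 60
= 51.208 rad/s

51.208 rad/s


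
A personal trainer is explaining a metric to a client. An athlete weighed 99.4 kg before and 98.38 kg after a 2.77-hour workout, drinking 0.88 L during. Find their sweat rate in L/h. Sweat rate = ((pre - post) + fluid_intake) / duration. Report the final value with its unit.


Body mass change = 1.02 kg
Total sweat loss = 1.02 + 0.88 = 1.9 L
Rate = 1.9 / 2.77 = 0.686 L/h

0.686 L/h


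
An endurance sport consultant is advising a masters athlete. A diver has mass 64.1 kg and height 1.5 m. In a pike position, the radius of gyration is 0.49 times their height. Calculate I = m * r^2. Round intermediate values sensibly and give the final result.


r = 0.49 * 1.5 = 0.735 m
I = m * r^2 = 64.1 * 0.540225 = 34.628 kg*m^2

34.628 kg*m^2


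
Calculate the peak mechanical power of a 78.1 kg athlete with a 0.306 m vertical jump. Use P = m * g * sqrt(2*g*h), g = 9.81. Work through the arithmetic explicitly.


First, sqrt(2gh) = sqrt(2 * 9.81 * 0.306)
= sqrt(6.00372) = 2.450249 m/s
Power = 78.1 * 9.81 * 2.450249 = 1877.29 W

1877.29 W


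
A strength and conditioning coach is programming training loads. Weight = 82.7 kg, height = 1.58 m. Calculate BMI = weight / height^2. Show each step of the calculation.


height^2 = 1.58^2 = 2.4964
BMI = 82.7 / 2.4964 = 33.13 kg/m^2

33.13 kg/m^2


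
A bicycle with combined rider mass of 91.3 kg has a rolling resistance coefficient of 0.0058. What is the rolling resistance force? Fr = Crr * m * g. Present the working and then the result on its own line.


Fr = 0.0058 * 91.3 * 9.81
= 0.52954 * 9.81
= 5.195 N

5.195 N


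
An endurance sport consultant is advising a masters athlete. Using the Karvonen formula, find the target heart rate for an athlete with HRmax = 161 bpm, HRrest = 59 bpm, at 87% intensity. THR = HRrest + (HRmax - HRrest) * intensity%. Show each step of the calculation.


HRR = 161 - 59 = 102
THR = 59 + 102 * 0.87
= 59 + 88.74
= 147.74 bpm

147.74 bpm
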